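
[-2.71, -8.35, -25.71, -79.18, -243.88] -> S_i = -2.71*3.08^i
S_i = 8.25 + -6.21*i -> [8.25, 2.04, -4.17, -10.38, -16.59]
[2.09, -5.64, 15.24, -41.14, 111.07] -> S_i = 2.09*(-2.70)^i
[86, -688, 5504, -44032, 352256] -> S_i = 86*-8^i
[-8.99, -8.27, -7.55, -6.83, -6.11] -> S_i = -8.99 + 0.72*i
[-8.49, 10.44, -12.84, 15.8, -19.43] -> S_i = -8.49*(-1.23)^i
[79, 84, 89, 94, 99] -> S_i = 79 + 5*i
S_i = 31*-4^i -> [31, -124, 496, -1984, 7936]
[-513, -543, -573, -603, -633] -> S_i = -513 + -30*i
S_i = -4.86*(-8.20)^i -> [-4.86, 39.85, -326.79, 2679.65, -21973.12]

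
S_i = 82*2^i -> [82, 164, 328, 656, 1312]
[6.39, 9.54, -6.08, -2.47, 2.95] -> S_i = Random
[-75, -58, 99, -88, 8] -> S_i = Random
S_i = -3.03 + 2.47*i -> [-3.03, -0.56, 1.91, 4.38, 6.85]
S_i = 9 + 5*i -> [9, 14, 19, 24, 29]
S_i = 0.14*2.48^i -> [0.14, 0.35, 0.86, 2.14, 5.3]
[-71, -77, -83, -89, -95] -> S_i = -71 + -6*i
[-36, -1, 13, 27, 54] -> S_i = Random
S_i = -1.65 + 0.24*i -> [-1.65, -1.41, -1.17, -0.93, -0.69]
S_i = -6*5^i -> [-6, -30, -150, -750, -3750]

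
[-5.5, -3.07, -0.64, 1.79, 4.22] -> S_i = -5.50 + 2.43*i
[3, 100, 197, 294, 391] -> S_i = 3 + 97*i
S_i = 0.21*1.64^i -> [0.21, 0.34, 0.56, 0.93, 1.52]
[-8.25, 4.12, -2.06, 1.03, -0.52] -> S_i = -8.25*(-0.50)^i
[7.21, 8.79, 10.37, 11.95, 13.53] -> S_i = 7.21 + 1.58*i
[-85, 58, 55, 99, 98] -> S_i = Random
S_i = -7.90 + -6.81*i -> [-7.9, -14.71, -21.52, -28.33, -35.14]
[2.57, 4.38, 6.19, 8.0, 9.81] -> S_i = 2.57 + 1.81*i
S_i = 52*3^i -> [52, 156, 468, 1404, 4212]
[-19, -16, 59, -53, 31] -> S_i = Random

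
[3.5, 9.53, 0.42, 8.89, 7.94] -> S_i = Random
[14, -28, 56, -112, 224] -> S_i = 14*-2^i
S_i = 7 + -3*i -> [7, 4, 1, -2, -5]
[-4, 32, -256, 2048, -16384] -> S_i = -4*-8^i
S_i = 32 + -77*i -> [32, -45, -122, -199, -276]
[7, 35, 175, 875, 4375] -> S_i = 7*5^i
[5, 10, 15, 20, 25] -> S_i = 5 + 5*i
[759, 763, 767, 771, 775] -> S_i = 759 + 4*i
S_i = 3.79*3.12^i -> [3.79, 11.82, 36.89, 115.11, 359.13]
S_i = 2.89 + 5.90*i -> [2.89, 8.79, 14.69, 20.59, 26.49]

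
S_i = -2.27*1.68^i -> [-2.27, -3.81, -6.41, -10.76, -18.08]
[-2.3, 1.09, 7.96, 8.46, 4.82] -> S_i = Random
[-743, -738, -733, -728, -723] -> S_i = -743 + 5*i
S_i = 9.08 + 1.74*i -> [9.08, 10.82, 12.56, 14.3, 16.04]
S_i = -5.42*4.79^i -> [-5.42, -25.96, -124.36, -595.67, -2853.26]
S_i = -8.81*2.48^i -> [-8.81, -21.85, -54.19, -134.38, -333.26]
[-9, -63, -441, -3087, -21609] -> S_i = -9*7^i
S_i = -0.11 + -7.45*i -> [-0.11, -7.56, -15.01, -22.46, -29.91]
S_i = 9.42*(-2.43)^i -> [9.42, -22.89, 55.62, -135.17, 328.46]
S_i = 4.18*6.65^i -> [4.18, 27.8, 184.85, 1229.25, 8174.53]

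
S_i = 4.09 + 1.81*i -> [4.09, 5.9, 7.71, 9.52, 11.33]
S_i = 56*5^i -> [56, 280, 1400, 7000, 35000]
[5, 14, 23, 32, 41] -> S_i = 5 + 9*i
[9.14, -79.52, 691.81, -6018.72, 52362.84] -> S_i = 9.14*(-8.70)^i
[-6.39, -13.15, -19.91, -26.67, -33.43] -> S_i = -6.39 + -6.76*i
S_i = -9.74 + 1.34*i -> [-9.74, -8.4, -7.06, -5.72, -4.38]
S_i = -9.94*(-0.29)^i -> [-9.94, 2.88, -0.84, 0.24, -0.07]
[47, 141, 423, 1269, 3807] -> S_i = 47*3^i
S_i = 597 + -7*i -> [597, 590, 583, 576, 569]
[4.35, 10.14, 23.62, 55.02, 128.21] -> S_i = 4.35*2.33^i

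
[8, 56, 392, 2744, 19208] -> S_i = 8*7^i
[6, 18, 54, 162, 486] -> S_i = 6*3^i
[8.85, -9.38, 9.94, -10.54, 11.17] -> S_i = 8.85*(-1.06)^i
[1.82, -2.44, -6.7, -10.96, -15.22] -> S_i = 1.82 + -4.26*i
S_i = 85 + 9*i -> [85, 94, 103, 112, 121]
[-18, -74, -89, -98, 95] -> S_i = Random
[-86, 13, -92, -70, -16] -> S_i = Random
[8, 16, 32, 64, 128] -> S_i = 8*2^i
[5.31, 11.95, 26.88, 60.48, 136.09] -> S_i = 5.31*2.25^i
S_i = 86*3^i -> [86, 258, 774, 2322, 6966]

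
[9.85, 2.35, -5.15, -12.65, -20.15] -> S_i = 9.85 + -7.50*i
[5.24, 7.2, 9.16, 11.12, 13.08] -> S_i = 5.24 + 1.96*i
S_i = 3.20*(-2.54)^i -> [3.2, -8.13, 20.65, -52.44, 133.19]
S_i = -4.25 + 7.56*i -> [-4.25, 3.31, 10.87, 18.43, 25.99]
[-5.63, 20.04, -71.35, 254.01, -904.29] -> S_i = -5.63*(-3.56)^i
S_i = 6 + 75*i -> [6, 81, 156, 231, 306]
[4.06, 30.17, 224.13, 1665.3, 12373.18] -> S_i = 4.06*7.43^i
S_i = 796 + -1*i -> [796, 795, 794, 793, 792]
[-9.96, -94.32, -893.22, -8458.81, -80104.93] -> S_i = -9.96*9.47^i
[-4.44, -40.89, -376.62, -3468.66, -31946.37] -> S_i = -4.44*9.21^i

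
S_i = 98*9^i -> [98, 882, 7938, 71442, 642978]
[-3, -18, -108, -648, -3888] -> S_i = -3*6^i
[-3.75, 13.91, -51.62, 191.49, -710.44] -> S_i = -3.75*(-3.71)^i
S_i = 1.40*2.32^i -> [1.4, 3.25, 7.54, 17.48, 40.56]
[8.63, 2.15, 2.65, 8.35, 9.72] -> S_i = Random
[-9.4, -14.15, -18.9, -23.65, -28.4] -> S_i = -9.40 + -4.75*i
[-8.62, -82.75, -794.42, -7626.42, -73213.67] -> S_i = -8.62*9.60^i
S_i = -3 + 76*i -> [-3, 73, 149, 225, 301]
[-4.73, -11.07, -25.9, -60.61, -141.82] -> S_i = -4.73*2.34^i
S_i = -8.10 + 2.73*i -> [-8.1, -5.37, -2.64, 0.09, 2.82]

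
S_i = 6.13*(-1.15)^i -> [6.13, -7.05, 8.11, -9.32, 10.72]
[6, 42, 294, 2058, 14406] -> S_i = 6*7^i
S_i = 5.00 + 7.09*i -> [5.0, 12.09, 19.18, 26.27, 33.36]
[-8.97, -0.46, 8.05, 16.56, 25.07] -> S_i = -8.97 + 8.51*i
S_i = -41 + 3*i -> [-41, -38, -35, -32, -29]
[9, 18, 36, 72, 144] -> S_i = 9*2^i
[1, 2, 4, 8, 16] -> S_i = 1*2^i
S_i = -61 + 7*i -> [-61, -54, -47, -40, -33]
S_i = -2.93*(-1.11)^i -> [-2.93, 3.25, -3.61, 4.01, -4.45]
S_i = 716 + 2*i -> [716, 718, 720, 722, 724]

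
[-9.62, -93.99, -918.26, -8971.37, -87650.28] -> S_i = -9.62*9.77^i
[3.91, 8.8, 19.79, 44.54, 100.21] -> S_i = 3.91*2.25^i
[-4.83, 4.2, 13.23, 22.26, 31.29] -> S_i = -4.83 + 9.03*i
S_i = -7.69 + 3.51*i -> [-7.69, -4.18, -0.67, 2.84, 6.35]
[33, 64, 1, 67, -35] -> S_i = Random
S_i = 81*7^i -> [81, 567, 3969, 27783, 194481]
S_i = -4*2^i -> [-4, -8, -16, -32, -64]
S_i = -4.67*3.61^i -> [-4.67, -16.86, -60.86, -219.7, -793.13]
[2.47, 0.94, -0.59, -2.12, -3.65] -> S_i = 2.47 + -1.53*i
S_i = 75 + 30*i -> [75, 105, 135, 165, 195]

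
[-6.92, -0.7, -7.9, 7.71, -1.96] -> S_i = Random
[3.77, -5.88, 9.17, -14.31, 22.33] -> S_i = 3.77*(-1.56)^i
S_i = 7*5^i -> [7, 35, 175, 875, 4375]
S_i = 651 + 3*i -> [651, 654, 657, 660, 663]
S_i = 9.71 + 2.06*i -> [9.71, 11.77, 13.83, 15.89, 17.95]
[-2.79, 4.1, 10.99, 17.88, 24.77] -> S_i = -2.79 + 6.89*i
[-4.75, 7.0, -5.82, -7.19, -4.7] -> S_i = Random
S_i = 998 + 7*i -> [998, 1005, 1012, 1019, 1026]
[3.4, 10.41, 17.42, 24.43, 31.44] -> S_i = 3.40 + 7.01*i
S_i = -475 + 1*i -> [-475, -474, -473, -472, -471]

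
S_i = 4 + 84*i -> [4, 88, 172, 256, 340]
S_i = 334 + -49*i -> [334, 285, 236, 187, 138]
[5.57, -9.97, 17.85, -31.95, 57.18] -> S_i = 5.57*(-1.79)^i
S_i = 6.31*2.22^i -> [6.31, 14.01, 31.1, 69.04, 153.26]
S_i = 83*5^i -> [83, 415, 2075, 10375, 51875]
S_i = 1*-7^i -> [1, -7, 49, -343, 2401]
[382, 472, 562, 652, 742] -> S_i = 382 + 90*i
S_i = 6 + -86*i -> [6, -80, -166, -252, -338]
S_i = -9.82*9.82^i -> [-9.82, -96.43, -946.97, -9299.21, -91318.22]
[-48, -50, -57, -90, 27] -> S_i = Random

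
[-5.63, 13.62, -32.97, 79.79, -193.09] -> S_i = -5.63*(-2.42)^i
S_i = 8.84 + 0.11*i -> [8.84, 8.95, 9.06, 9.17, 9.28]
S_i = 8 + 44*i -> [8, 52, 96, 140, 184]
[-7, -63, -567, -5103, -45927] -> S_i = -7*9^i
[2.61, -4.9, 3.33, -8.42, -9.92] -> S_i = Random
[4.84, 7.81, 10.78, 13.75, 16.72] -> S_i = 4.84 + 2.97*i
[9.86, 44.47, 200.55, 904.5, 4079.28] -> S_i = 9.86*4.51^i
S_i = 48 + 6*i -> [48, 54, 60, 66, 72]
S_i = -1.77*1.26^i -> [-1.77, -2.23, -2.81, -3.54, -4.46]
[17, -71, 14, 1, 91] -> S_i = Random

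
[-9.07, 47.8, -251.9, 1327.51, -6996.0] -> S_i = -9.07*(-5.27)^i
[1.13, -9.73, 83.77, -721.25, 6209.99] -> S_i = 1.13*(-8.61)^i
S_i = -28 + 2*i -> [-28, -26, -24, -22, -20]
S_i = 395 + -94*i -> [395, 301, 207, 113, 19]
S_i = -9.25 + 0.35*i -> [-9.25, -8.9, -8.55, -8.2, -7.85]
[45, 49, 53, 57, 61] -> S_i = 45 + 4*i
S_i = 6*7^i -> [6, 42, 294, 2058, 14406]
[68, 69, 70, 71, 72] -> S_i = 68 + 1*i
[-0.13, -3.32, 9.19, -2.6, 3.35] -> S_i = Random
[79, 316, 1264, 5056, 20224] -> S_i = 79*4^i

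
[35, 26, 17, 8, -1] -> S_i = 35 + -9*i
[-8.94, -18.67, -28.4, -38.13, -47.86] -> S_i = -8.94 + -9.73*i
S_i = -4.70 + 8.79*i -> [-4.7, 4.09, 12.88, 21.67, 30.46]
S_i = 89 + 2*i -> [89, 91, 93, 95, 97]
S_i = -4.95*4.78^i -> [-4.95, -23.66, -113.1, -540.62, -2584.14]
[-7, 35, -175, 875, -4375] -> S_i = -7*-5^i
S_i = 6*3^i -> [6, 18, 54, 162, 486]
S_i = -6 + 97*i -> [-6, 91, 188, 285, 382]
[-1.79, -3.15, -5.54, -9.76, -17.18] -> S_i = -1.79*1.76^i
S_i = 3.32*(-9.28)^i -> [3.32, -30.81, 285.91, -2653.27, 24622.38]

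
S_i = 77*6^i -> [77, 462, 2772, 16632, 99792]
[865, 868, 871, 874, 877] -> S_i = 865 + 3*i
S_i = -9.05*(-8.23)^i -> [-9.05, 74.48, -612.98, 5044.85, -41519.1]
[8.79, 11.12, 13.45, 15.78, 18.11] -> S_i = 8.79 + 2.33*i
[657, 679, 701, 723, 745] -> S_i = 657 + 22*i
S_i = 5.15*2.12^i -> [5.15, 10.92, 23.15, 49.07, 104.03]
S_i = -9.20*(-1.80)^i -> [-9.2, 16.56, -29.81, 53.65, -96.58]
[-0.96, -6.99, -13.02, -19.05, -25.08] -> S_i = -0.96 + -6.03*i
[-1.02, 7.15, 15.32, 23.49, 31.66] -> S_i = -1.02 + 8.17*i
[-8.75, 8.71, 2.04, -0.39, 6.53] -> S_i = Random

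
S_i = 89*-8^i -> [89, -712, 5696, -45568, 364544]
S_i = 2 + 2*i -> [2, 4, 6, 8, 10]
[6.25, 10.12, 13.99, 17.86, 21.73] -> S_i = 6.25 + 3.87*i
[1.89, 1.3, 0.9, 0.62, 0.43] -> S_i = 1.89*0.69^i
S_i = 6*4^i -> [6, 24, 96, 384, 1536]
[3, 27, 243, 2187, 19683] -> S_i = 3*9^i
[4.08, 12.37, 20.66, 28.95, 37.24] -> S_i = 4.08 + 8.29*i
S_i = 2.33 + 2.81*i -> [2.33, 5.14, 7.95, 10.76, 13.57]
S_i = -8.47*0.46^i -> [-8.47, -3.9, -1.79, -0.82, -0.38]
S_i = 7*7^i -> [7, 49, 343, 2401, 16807]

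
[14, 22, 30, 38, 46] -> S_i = 14 + 8*i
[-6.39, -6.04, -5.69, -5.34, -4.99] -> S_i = -6.39 + 0.35*i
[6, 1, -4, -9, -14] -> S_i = 6 + -5*i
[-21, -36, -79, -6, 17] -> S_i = Random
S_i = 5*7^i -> [5, 35, 245, 1715, 12005]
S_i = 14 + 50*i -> [14, 64, 114, 164, 214]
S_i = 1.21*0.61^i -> [1.21, 0.74, 0.45, 0.27, 0.17]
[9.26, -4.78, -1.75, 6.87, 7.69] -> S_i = Random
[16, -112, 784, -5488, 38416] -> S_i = 16*-7^i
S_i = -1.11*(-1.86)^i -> [-1.11, 2.06, -3.84, 7.14, -13.29]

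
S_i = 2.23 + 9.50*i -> [2.23, 11.73, 21.23, 30.73, 40.23]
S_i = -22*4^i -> [-22, -88, -352, -1408, -5632]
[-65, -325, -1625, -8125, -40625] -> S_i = -65*5^i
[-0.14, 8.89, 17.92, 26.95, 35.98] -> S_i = -0.14 + 9.03*i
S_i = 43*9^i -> [43, 387, 3483, 31347, 282123]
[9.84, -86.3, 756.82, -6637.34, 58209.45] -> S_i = 9.84*(-8.77)^i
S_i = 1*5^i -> [1, 5, 25, 125, 625]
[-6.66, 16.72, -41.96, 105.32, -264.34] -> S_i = -6.66*(-2.51)^i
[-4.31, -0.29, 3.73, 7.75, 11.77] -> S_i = -4.31 + 4.02*i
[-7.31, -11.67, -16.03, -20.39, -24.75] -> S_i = -7.31 + -4.36*i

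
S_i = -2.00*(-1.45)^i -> [-2.0, 2.9, -4.2, 6.1, -8.84]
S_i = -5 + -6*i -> [-5, -11, -17, -23, -29]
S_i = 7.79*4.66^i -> [7.79, 36.3, 169.16, 788.31, 3673.51]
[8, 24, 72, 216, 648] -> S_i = 8*3^i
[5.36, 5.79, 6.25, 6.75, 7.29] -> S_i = 5.36*1.08^i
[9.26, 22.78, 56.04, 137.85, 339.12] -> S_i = 9.26*2.46^i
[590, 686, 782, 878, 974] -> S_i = 590 + 96*i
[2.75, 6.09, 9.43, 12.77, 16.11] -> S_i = 2.75 + 3.34*i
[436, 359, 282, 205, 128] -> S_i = 436 + -77*i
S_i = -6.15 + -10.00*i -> [-6.15, -16.15, -26.15, -36.15, -46.15]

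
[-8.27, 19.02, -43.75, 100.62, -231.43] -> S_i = -8.27*(-2.30)^i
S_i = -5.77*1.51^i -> [-5.77, -8.71, -13.16, -19.87, -30.0]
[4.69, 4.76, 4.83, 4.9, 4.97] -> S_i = 4.69 + 0.07*i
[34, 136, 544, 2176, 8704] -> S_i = 34*4^i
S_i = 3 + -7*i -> [3, -4, -11, -18, -25]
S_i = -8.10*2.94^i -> [-8.1, -23.81, -70.01, -205.84, -605.17]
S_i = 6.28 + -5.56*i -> [6.28, 0.72, -4.84, -10.4, -15.96]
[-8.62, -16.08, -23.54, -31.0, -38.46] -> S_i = -8.62 + -7.46*i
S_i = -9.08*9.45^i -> [-9.08, -85.81, -810.87, -7662.69, -72412.42]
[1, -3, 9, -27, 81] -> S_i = 1*-3^i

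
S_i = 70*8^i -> [70, 560, 4480, 35840, 286720]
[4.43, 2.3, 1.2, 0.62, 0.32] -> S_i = 4.43*0.52^i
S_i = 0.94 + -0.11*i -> [0.94, 0.83, 0.72, 0.61, 0.5]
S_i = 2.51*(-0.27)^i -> [2.51, -0.68, 0.18, -0.05, 0.01]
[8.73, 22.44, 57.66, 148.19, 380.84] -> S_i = 8.73*2.57^i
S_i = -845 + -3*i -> [-845, -848, -851, -854, -857]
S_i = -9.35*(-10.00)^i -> [-9.35, 93.5, -935.0, 9350.0, -93500.0]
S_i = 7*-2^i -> [7, -14, 28, -56, 112]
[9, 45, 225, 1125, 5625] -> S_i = 9*5^i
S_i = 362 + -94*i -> [362, 268, 174, 80, -14]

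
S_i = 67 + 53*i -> [67, 120, 173, 226, 279]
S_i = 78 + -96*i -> [78, -18, -114, -210, -306]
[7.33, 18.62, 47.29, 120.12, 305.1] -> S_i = 7.33*2.54^i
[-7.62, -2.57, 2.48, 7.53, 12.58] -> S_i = -7.62 + 5.05*i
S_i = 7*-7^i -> [7, -49, 343, -2401, 16807]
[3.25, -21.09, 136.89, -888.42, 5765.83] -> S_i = 3.25*(-6.49)^i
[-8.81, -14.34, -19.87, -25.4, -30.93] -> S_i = -8.81 + -5.53*i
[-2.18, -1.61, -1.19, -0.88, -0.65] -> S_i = -2.18*0.74^i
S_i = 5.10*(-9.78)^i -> [5.1, -49.88, 487.81, -4770.75, 46657.94]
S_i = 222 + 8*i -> [222, 230, 238, 246, 254]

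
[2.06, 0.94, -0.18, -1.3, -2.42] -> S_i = 2.06 + -1.12*i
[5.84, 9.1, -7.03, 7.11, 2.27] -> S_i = Random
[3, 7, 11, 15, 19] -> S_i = 3 + 4*i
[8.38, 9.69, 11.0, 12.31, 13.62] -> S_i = 8.38 + 1.31*i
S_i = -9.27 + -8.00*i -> [-9.27, -17.27, -25.27, -33.27, -41.27]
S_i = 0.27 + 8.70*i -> [0.27, 8.97, 17.67, 26.37, 35.07]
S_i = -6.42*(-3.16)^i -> [-6.42, 20.29, -64.11, 202.58, -640.15]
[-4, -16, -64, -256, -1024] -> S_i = -4*4^i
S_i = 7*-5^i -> [7, -35, 175, -875, 4375]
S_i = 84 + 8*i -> [84, 92, 100, 108, 116]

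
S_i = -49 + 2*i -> [-49, -47, -45, -43, -41]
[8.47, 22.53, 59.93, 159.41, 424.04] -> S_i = 8.47*2.66^i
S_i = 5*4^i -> [5, 20, 80, 320, 1280]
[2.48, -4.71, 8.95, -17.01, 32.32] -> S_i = 2.48*(-1.90)^i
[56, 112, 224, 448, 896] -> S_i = 56*2^i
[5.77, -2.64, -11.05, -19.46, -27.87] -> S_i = 5.77 + -8.41*i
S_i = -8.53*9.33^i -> [-8.53, -79.58, -742.53, -6927.78, -64636.17]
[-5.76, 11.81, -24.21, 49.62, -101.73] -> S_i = -5.76*(-2.05)^i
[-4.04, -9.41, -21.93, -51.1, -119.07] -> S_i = -4.04*2.33^i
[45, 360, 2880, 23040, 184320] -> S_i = 45*8^i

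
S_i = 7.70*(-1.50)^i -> [7.7, -11.55, 17.32, -25.99, 38.98]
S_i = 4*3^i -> [4, 12, 36, 108, 324]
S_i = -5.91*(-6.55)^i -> [-5.91, 38.71, -253.55, 1660.78, -10878.09]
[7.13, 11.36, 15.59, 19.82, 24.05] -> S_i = 7.13 + 4.23*i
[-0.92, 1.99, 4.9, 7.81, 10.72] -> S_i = -0.92 + 2.91*i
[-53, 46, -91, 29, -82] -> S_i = Random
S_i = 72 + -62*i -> [72, 10, -52, -114, -176]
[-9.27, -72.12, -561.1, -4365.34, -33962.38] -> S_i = -9.27*7.78^i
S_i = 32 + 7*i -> [32, 39, 46, 53, 60]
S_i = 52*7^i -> [52, 364, 2548, 17836, 124852]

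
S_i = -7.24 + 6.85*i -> [-7.24, -0.39, 6.46, 13.31, 20.16]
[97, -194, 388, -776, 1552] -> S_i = 97*-2^i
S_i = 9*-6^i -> [9, -54, 324, -1944, 11664]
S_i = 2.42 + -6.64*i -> [2.42, -4.22, -10.86, -17.5, -24.14]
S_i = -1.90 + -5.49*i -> [-1.9, -7.39, -12.88, -18.37, -23.86]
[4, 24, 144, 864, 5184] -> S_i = 4*6^i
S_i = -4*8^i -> [-4, -32, -256, -2048, -16384]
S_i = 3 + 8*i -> [3, 11, 19, 27, 35]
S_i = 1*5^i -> [1, 5, 25, 125, 625]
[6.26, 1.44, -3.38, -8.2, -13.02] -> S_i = 6.26 + -4.82*i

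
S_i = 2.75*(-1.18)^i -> [2.75, -3.24, 3.83, -4.52, 5.33]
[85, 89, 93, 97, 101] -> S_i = 85 + 4*i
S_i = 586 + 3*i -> [586, 589, 592, 595, 598]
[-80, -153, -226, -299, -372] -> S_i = -80 + -73*i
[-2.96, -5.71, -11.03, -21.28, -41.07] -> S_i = -2.96*1.93^i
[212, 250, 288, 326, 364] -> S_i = 212 + 38*i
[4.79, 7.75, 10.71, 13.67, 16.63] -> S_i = 4.79 + 2.96*i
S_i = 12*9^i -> [12, 108, 972, 8748, 78732]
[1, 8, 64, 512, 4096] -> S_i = 1*8^i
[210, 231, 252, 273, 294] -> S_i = 210 + 21*i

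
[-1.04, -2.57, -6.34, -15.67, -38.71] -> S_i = -1.04*2.47^i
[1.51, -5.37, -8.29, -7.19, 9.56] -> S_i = Random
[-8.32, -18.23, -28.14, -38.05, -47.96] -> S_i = -8.32 + -9.91*i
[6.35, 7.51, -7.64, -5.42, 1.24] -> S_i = Random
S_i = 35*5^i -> [35, 175, 875, 4375, 21875]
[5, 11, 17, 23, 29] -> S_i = 5 + 6*i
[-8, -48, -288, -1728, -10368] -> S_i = -8*6^i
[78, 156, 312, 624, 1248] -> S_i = 78*2^i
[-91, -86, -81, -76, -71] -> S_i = -91 + 5*i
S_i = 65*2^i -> [65, 130, 260, 520, 1040]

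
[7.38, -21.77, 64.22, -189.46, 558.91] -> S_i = 7.38*(-2.95)^i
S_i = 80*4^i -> [80, 320, 1280, 5120, 20480]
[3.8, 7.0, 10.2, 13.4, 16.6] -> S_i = 3.80 + 3.20*i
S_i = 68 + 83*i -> [68, 151, 234, 317, 400]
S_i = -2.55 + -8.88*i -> [-2.55, -11.43, -20.31, -29.19, -38.07]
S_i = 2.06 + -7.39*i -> [2.06, -5.33, -12.72, -20.11, -27.5]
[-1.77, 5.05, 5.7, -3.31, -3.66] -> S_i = Random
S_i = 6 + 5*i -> [6, 11, 16, 21, 26]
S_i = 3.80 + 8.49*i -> [3.8, 12.29, 20.78, 29.27, 37.76]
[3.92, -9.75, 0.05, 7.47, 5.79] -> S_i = Random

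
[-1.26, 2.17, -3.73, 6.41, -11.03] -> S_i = -1.26*(-1.72)^i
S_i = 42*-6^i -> [42, -252, 1512, -9072, 54432]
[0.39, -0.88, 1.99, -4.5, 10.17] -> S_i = 0.39*(-2.26)^i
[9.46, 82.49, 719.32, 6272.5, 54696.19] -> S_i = 9.46*8.72^i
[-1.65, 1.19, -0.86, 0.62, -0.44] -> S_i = -1.65*(-0.72)^i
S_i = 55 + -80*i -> [55, -25, -105, -185, -265]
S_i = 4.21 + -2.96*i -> [4.21, 1.25, -1.71, -4.67, -7.63]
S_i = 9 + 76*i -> [9, 85, 161, 237, 313]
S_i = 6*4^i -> [6, 24, 96, 384, 1536]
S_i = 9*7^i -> [9, 63, 441, 3087, 21609]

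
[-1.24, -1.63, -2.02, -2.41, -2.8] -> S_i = -1.24 + -0.39*i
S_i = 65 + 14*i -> [65, 79, 93, 107, 121]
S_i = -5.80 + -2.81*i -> [-5.8, -8.61, -11.42, -14.23, -17.04]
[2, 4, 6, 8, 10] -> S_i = 2 + 2*i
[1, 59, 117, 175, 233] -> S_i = 1 + 58*i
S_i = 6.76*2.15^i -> [6.76, 14.53, 31.25, 67.18, 144.44]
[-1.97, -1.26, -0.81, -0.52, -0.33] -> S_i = -1.97*0.64^i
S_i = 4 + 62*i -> [4, 66, 128, 190, 252]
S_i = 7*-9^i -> [7, -63, 567, -5103, 45927]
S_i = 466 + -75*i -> [466, 391, 316, 241, 166]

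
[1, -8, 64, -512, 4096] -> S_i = 1*-8^i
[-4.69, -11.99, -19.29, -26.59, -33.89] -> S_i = -4.69 + -7.30*i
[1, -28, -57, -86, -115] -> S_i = 1 + -29*i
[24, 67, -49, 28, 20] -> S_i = Random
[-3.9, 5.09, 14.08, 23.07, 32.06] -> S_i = -3.90 + 8.99*i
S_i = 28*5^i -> [28, 140, 700, 3500, 17500]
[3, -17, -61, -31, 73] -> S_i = Random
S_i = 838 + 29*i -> [838, 867, 896, 925, 954]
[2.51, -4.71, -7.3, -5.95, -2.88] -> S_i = Random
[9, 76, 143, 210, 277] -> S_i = 9 + 67*i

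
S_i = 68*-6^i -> [68, -408, 2448, -14688, 88128]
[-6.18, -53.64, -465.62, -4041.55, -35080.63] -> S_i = -6.18*8.68^i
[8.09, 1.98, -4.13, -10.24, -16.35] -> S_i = 8.09 + -6.11*i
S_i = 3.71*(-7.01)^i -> [3.71, -26.01, 182.31, -1277.99, 8958.72]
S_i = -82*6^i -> [-82, -492, -2952, -17712, -106272]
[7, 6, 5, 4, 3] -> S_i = 7 + -1*i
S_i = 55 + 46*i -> [55, 101, 147, 193, 239]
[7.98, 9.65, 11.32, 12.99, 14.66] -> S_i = 7.98 + 1.67*i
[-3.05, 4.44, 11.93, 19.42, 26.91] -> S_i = -3.05 + 7.49*i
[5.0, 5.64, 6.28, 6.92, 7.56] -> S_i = 5.00 + 0.64*i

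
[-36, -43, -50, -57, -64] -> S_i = -36 + -7*i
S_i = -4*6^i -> [-4, -24, -144, -864, -5184]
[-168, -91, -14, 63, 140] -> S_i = -168 + 77*i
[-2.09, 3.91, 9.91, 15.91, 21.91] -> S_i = -2.09 + 6.00*i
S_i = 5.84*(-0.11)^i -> [5.84, -0.64, 0.07, -0.01, 0.0]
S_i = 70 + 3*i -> [70, 73, 76, 79, 82]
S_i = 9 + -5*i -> [9, 4, -1, -6, -11]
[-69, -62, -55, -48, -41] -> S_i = -69 + 7*i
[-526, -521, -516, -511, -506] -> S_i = -526 + 5*i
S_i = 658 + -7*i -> [658, 651, 644, 637, 630]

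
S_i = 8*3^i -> [8, 24, 72, 216, 648]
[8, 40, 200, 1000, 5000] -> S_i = 8*5^i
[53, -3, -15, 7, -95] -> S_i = Random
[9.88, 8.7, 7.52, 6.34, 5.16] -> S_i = 9.88 + -1.18*i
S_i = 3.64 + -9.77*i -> [3.64, -6.13, -15.9, -25.67, -35.44]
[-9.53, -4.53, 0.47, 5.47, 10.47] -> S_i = -9.53 + 5.00*i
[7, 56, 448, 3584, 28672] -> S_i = 7*8^i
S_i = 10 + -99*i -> [10, -89, -188, -287, -386]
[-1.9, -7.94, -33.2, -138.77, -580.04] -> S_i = -1.90*4.18^i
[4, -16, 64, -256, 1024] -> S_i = 4*-4^i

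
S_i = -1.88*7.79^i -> [-1.88, -14.65, -114.09, -888.73, -6923.21]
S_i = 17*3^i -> [17, 51, 153, 459, 1377]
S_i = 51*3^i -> [51, 153, 459, 1377, 4131]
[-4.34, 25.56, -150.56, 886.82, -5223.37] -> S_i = -4.34*(-5.89)^i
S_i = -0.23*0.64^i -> [-0.23, -0.15, -0.09, -0.06, -0.04]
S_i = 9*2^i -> [9, 18, 36, 72, 144]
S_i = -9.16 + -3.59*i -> [-9.16, -12.75, -16.34, -19.93, -23.52]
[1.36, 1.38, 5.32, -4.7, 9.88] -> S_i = Random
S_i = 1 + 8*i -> [1, 9, 17, 25, 33]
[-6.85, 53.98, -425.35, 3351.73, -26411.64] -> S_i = -6.85*(-7.88)^i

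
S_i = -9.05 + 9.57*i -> [-9.05, 0.52, 10.09, 19.66, 29.23]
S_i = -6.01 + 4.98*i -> [-6.01, -1.03, 3.95, 8.93, 13.91]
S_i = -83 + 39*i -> [-83, -44, -5, 34, 73]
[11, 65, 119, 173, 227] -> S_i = 11 + 54*i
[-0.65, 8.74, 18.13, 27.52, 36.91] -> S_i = -0.65 + 9.39*i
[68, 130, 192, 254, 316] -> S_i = 68 + 62*i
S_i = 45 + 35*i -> [45, 80, 115, 150, 185]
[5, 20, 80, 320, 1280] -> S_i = 5*4^i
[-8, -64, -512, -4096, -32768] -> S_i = -8*8^i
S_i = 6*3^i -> [6, 18, 54, 162, 486]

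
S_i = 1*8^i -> [1, 8, 64, 512, 4096]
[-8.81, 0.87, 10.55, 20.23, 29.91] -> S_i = -8.81 + 9.68*i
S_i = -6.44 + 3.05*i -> [-6.44, -3.39, -0.34, 2.71, 5.76]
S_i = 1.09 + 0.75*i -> [1.09, 1.84, 2.59, 3.34, 4.09]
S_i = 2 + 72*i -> [2, 74, 146, 218, 290]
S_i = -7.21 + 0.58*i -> [-7.21, -6.63, -6.05, -5.47, -4.89]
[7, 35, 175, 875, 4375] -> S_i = 7*5^i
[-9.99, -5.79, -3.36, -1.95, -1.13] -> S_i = -9.99*0.58^i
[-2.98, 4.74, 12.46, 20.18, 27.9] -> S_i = -2.98 + 7.72*i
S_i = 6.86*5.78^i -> [6.86, 39.65, 229.18, 1324.67, 7656.59]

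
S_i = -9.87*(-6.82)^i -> [-9.87, 67.31, -459.08, 3130.91, -21352.79]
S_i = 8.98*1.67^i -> [8.98, 15.0, 25.04, 41.82, 69.85]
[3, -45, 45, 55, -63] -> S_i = Random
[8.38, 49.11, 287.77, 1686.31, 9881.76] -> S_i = 8.38*5.86^i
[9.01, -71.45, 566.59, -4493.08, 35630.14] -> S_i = 9.01*(-7.93)^i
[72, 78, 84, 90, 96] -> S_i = 72 + 6*i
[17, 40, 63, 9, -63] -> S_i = Random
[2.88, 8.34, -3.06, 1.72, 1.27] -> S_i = Random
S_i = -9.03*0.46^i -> [-9.03, -4.15, -1.91, -0.88, -0.4]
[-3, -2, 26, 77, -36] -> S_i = Random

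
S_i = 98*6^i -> [98, 588, 3528, 21168, 127008]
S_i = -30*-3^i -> [-30, 90, -270, 810, -2430]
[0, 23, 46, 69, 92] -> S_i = 0 + 23*i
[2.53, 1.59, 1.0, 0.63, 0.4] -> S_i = 2.53*0.63^i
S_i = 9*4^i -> [9, 36, 144, 576, 2304]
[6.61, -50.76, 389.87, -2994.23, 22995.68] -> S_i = 6.61*(-7.68)^i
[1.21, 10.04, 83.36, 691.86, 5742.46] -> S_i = 1.21*8.30^i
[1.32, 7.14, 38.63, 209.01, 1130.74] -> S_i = 1.32*5.41^i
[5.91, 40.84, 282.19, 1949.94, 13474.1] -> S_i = 5.91*6.91^i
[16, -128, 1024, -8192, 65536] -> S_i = 16*-8^i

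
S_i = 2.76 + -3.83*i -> [2.76, -1.07, -4.9, -8.73, -12.56]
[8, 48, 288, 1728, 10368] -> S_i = 8*6^i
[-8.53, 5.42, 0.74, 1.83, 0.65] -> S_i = Random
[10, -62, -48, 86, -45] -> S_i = Random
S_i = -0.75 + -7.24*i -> [-0.75, -7.99, -15.23, -22.47, -29.71]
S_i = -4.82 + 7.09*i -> [-4.82, 2.27, 9.36, 16.45, 23.54]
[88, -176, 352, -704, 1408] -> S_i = 88*-2^i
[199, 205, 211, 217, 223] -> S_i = 199 + 6*i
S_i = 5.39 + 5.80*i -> [5.39, 11.19, 16.99, 22.79, 28.59]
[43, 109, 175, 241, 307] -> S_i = 43 + 66*i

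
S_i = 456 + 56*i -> [456, 512, 568, 624, 680]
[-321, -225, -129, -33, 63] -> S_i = -321 + 96*i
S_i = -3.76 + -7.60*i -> [-3.76, -11.36, -18.96, -26.56, -34.16]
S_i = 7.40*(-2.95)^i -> [7.4, -21.83, 64.4, -189.98, 560.43]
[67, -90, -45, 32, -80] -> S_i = Random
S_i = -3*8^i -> [-3, -24, -192, -1536, -12288]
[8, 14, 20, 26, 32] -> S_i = 8 + 6*i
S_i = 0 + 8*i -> [0, 8, 16, 24, 32]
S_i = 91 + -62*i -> [91, 29, -33, -95, -157]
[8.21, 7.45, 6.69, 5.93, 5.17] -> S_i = 8.21 + -0.76*i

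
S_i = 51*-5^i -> [51, -255, 1275, -6375, 31875]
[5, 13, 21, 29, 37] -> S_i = 5 + 8*i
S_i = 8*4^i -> [8, 32, 128, 512, 2048]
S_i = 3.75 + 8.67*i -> [3.75, 12.42, 21.09, 29.76, 38.43]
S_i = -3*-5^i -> [-3, 15, -75, 375, -1875]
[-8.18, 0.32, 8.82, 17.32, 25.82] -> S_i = -8.18 + 8.50*i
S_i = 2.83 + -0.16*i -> [2.83, 2.67, 2.51, 2.35, 2.19]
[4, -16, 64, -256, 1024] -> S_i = 4*-4^i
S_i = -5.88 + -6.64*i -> [-5.88, -12.52, -19.16, -25.8, -32.44]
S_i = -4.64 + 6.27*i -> [-4.64, 1.63, 7.9, 14.17, 20.44]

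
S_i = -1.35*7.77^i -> [-1.35, -10.49, -81.5, -633.28, -4920.6]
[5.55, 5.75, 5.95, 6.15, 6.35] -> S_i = 5.55 + 0.20*i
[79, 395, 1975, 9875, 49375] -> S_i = 79*5^i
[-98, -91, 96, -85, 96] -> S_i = Random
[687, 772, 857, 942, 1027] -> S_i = 687 + 85*i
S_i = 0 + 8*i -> [0, 8, 16, 24, 32]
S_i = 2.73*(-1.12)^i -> [2.73, -3.06, 3.42, -3.84, 4.3]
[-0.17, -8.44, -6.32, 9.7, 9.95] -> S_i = Random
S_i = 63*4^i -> [63, 252, 1008, 4032, 16128]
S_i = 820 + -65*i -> [820, 755, 690, 625, 560]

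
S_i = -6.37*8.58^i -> [-6.37, -54.65, -468.94, -4023.47, -34521.41]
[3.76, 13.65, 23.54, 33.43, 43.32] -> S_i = 3.76 + 9.89*i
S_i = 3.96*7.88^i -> [3.96, 31.2, 245.89, 1937.64, 15268.63]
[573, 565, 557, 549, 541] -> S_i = 573 + -8*i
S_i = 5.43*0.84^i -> [5.43, 4.56, 3.83, 3.22, 2.7]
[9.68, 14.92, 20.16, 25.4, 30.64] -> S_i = 9.68 + 5.24*i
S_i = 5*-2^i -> [5, -10, 20, -40, 80]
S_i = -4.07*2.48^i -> [-4.07, -10.09, -25.03, -62.08, -153.96]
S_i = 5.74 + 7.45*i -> [5.74, 13.19, 20.64, 28.09, 35.54]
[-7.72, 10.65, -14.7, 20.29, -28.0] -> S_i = -7.72*(-1.38)^i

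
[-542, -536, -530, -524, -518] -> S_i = -542 + 6*i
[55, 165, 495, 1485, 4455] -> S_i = 55*3^i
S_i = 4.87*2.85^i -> [4.87, 13.88, 39.56, 112.74, 321.3]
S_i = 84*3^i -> [84, 252, 756, 2268, 6804]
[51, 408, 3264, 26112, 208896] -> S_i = 51*8^i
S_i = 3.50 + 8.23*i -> [3.5, 11.73, 19.96, 28.19, 36.42]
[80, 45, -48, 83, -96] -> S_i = Random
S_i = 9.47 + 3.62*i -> [9.47, 13.09, 16.71, 20.33, 23.95]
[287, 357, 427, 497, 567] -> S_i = 287 + 70*i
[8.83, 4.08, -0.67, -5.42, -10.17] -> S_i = 8.83 + -4.75*i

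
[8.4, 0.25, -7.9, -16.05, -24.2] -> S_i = 8.40 + -8.15*i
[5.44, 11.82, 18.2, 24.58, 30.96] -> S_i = 5.44 + 6.38*i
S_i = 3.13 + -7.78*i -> [3.13, -4.65, -12.43, -20.21, -27.99]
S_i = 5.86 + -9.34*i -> [5.86, -3.48, -12.82, -22.16, -31.5]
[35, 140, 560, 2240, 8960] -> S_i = 35*4^i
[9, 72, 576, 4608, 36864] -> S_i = 9*8^i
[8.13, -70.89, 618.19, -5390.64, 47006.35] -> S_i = 8.13*(-8.72)^i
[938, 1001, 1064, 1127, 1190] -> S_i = 938 + 63*i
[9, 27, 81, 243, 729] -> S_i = 9*3^i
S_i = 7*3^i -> [7, 21, 63, 189, 567]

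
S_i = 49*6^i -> [49, 294, 1764, 10584, 63504]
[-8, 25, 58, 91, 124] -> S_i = -8 + 33*i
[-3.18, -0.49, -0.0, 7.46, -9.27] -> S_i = Random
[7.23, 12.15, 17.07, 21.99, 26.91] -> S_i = 7.23 + 4.92*i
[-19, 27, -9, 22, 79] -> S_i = Random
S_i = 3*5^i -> [3, 15, 75, 375, 1875]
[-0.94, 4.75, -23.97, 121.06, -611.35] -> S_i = -0.94*(-5.05)^i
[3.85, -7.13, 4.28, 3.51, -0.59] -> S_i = Random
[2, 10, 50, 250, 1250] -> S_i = 2*5^i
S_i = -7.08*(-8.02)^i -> [-7.08, 56.78, -455.39, 3652.22, -29290.77]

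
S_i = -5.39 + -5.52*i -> [-5.39, -10.91, -16.43, -21.95, -27.47]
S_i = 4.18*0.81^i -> [4.18, 3.39, 2.74, 2.22, 1.8]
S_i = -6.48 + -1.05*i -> [-6.48, -7.53, -8.58, -9.63, -10.68]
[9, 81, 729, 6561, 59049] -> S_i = 9*9^i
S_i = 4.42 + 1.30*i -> [4.42, 5.72, 7.02, 8.32, 9.62]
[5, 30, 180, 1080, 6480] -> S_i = 5*6^i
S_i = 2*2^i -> [2, 4, 8, 16, 32]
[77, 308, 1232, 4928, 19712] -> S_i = 77*4^i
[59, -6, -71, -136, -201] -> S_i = 59 + -65*i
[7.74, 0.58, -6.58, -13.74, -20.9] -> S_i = 7.74 + -7.16*i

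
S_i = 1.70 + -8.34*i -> [1.7, -6.64, -14.98, -23.32, -31.66]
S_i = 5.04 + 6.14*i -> [5.04, 11.18, 17.32, 23.46, 29.6]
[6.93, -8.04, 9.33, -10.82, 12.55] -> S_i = 6.93*(-1.16)^i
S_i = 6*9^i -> [6, 54, 486, 4374, 39366]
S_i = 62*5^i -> [62, 310, 1550, 7750, 38750]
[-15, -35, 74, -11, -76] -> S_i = Random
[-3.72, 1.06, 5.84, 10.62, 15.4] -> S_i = -3.72 + 4.78*i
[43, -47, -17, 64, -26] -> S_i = Random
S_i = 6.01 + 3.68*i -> [6.01, 9.69, 13.37, 17.05, 20.73]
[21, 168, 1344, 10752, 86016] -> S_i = 21*8^i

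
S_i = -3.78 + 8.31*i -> [-3.78, 4.53, 12.84, 21.15, 29.46]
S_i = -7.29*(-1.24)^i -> [-7.29, 9.04, -11.21, 13.9, -17.24]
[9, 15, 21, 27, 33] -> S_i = 9 + 6*i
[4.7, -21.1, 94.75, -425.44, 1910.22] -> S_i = 4.70*(-4.49)^i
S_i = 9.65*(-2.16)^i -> [9.65, -20.84, 45.02, -97.25, 210.06]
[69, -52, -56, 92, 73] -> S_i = Random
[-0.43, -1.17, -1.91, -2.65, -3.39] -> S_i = -0.43 + -0.74*i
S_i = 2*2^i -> [2, 4, 8, 16, 32]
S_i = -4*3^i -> [-4, -12, -36, -108, -324]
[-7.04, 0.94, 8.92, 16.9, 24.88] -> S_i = -7.04 + 7.98*i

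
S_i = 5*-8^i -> [5, -40, 320, -2560, 20480]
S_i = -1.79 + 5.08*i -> [-1.79, 3.29, 8.37, 13.45, 18.53]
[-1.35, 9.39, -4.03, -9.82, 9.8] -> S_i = Random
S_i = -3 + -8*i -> [-3, -11, -19, -27, -35]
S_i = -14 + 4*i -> [-14, -10, -6, -2, 2]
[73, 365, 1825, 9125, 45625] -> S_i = 73*5^i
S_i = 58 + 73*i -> [58, 131, 204, 277, 350]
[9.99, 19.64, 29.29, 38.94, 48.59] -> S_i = 9.99 + 9.65*i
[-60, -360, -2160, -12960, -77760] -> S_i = -60*6^i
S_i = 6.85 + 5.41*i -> [6.85, 12.26, 17.67, 23.08, 28.49]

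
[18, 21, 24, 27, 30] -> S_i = 18 + 3*i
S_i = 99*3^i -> [99, 297, 891, 2673, 8019]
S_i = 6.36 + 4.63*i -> [6.36, 10.99, 15.62, 20.25, 24.88]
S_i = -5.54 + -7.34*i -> [-5.54, -12.88, -20.22, -27.56, -34.9]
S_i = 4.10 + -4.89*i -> [4.1, -0.79, -5.68, -10.57, -15.46]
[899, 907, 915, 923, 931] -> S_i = 899 + 8*i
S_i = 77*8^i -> [77, 616, 4928, 39424, 315392]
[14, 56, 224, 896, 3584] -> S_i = 14*4^i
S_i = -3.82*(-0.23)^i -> [-3.82, 0.88, -0.2, 0.05, -0.01]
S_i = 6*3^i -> [6, 18, 54, 162, 486]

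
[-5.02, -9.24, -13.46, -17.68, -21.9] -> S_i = -5.02 + -4.22*i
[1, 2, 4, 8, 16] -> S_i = 1*2^i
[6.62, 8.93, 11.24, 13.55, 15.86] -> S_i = 6.62 + 2.31*i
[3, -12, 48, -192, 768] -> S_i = 3*-4^i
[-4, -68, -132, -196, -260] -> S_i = -4 + -64*i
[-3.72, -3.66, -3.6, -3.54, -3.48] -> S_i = -3.72 + 0.06*i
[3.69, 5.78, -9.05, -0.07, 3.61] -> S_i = Random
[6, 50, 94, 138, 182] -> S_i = 6 + 44*i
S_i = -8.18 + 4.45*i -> [-8.18, -3.73, 0.72, 5.17, 9.62]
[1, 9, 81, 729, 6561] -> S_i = 1*9^i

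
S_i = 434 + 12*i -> [434, 446, 458, 470, 482]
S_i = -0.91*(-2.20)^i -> [-0.91, 2.0, -4.4, 9.69, -21.32]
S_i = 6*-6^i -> [6, -36, 216, -1296, 7776]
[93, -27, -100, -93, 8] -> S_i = Random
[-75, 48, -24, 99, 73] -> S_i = Random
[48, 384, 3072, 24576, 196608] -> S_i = 48*8^i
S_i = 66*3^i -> [66, 198, 594, 1782, 5346]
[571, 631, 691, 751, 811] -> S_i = 571 + 60*i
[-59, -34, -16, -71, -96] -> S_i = Random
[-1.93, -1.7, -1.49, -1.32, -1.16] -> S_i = -1.93*0.88^i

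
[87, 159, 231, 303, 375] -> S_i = 87 + 72*i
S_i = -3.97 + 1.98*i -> [-3.97, -1.99, -0.01, 1.97, 3.95]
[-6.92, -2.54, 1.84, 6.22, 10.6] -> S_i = -6.92 + 4.38*i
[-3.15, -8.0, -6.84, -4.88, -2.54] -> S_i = Random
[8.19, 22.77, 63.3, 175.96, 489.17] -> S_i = 8.19*2.78^i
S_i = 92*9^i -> [92, 828, 7452, 67068, 603612]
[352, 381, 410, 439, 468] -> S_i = 352 + 29*i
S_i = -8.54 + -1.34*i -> [-8.54, -9.88, -11.22, -12.56, -13.9]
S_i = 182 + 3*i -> [182, 185, 188, 191, 194]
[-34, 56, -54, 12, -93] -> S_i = Random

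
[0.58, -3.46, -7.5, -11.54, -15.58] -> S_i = 0.58 + -4.04*i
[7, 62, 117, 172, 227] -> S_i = 7 + 55*i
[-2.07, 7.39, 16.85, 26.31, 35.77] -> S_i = -2.07 + 9.46*i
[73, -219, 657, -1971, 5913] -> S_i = 73*-3^i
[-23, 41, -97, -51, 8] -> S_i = Random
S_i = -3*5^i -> [-3, -15, -75, -375, -1875]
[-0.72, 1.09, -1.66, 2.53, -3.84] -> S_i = -0.72*(-1.52)^i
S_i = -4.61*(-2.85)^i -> [-4.61, 13.14, -37.44, 106.72, -304.14]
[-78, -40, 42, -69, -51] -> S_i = Random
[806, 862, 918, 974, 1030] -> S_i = 806 + 56*i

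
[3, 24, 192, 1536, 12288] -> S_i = 3*8^i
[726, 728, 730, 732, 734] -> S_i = 726 + 2*i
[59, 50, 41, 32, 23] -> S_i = 59 + -9*i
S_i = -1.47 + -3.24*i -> [-1.47, -4.71, -7.95, -11.19, -14.43]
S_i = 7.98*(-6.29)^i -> [7.98, -50.19, 315.72, -1985.89, 12491.24]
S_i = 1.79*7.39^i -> [1.79, 13.23, 97.76, 722.41, 5338.64]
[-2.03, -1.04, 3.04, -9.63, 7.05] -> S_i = Random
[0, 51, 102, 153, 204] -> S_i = 0 + 51*i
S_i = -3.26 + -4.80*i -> [-3.26, -8.06, -12.86, -17.66, -22.46]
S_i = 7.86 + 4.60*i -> [7.86, 12.46, 17.06, 21.66, 26.26]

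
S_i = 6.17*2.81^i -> [6.17, 17.34, 48.72, 136.9, 384.69]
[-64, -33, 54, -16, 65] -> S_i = Random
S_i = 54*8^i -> [54, 432, 3456, 27648, 221184]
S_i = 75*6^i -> [75, 450, 2700, 16200, 97200]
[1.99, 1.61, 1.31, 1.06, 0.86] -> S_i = 1.99*0.81^i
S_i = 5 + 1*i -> [5, 6, 7, 8, 9]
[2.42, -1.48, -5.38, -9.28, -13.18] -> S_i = 2.42 + -3.90*i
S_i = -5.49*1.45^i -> [-5.49, -7.96, -11.54, -16.74, -24.27]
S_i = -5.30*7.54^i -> [-5.3, -39.96, -301.31, -2271.9, -17130.15]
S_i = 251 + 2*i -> [251, 253, 255, 257, 259]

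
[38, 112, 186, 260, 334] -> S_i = 38 + 74*i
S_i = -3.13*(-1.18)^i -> [-3.13, 3.69, -4.36, 5.14, -6.07]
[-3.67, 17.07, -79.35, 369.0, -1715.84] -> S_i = -3.67*(-4.65)^i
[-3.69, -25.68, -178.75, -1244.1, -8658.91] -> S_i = -3.69*6.96^i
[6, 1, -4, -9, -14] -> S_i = 6 + -5*i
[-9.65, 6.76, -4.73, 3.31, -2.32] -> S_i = -9.65*(-0.70)^i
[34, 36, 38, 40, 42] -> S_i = 34 + 2*i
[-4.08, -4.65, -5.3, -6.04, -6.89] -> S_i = -4.08*1.14^i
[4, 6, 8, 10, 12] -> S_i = 4 + 2*i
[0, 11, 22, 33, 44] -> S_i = 0 + 11*i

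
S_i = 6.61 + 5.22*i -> [6.61, 11.83, 17.05, 22.27, 27.49]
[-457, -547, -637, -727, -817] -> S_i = -457 + -90*i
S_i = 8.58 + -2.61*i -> [8.58, 5.97, 3.36, 0.75, -1.86]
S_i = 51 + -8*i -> [51, 43, 35, 27, 19]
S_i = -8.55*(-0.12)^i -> [-8.55, 1.03, -0.12, 0.01, -0.0]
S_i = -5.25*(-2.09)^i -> [-5.25, 10.97, -22.93, 47.93, -100.17]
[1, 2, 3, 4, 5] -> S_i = 1 + 1*i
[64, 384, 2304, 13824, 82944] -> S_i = 64*6^i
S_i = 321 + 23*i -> [321, 344, 367, 390, 413]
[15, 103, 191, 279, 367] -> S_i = 15 + 88*i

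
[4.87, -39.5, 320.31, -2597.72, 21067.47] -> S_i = 4.87*(-8.11)^i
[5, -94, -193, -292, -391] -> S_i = 5 + -99*i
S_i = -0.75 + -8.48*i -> [-0.75, -9.23, -17.71, -26.19, -34.67]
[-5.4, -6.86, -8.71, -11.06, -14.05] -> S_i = -5.40*1.27^i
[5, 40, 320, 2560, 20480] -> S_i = 5*8^i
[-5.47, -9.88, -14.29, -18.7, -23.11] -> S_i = -5.47 + -4.41*i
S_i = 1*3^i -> [1, 3, 9, 27, 81]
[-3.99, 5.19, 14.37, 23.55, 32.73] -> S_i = -3.99 + 9.18*i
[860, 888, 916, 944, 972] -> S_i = 860 + 28*i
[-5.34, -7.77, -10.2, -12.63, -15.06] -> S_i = -5.34 + -2.43*i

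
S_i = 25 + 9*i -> [25, 34, 43, 52, 61]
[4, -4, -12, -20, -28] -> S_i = 4 + -8*i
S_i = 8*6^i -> [8, 48, 288, 1728, 10368]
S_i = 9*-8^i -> [9, -72, 576, -4608, 36864]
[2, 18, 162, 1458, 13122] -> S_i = 2*9^i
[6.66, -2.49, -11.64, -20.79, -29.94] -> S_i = 6.66 + -9.15*i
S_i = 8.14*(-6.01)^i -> [8.14, -48.92, 294.02, -1767.05, 10619.95]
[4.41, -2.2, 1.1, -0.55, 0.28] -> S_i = 4.41*(-0.50)^i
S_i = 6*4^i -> [6, 24, 96, 384, 1536]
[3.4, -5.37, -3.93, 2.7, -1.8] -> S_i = Random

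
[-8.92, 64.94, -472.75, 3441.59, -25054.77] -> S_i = -8.92*(-7.28)^i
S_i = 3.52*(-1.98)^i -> [3.52, -6.97, 13.8, -27.32, 54.1]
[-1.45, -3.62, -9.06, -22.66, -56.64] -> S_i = -1.45*2.50^i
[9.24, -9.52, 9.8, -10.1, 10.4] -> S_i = 9.24*(-1.03)^i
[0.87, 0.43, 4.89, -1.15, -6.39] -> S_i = Random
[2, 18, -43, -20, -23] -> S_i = Random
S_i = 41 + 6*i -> [41, 47, 53, 59, 65]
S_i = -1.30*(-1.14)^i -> [-1.3, 1.48, -1.69, 1.93, -2.2]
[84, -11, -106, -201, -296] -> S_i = 84 + -95*i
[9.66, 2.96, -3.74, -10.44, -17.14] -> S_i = 9.66 + -6.70*i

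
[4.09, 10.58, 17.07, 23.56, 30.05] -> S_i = 4.09 + 6.49*i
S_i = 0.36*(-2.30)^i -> [0.36, -0.83, 1.9, -4.38, 10.07]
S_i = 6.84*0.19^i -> [6.84, 1.3, 0.25, 0.05, 0.01]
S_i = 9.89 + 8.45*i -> [9.89, 18.34, 26.79, 35.24, 43.69]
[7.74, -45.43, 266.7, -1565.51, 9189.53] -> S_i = 7.74*(-5.87)^i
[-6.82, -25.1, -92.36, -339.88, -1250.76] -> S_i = -6.82*3.68^i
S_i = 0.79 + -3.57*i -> [0.79, -2.78, -6.35, -9.92, -13.49]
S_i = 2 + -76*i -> [2, -74, -150, -226, -302]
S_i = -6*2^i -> [-6, -12, -24, -48, -96]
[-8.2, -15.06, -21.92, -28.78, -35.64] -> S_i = -8.20 + -6.86*i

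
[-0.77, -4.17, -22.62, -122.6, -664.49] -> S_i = -0.77*5.42^i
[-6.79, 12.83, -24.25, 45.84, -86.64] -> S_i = -6.79*(-1.89)^i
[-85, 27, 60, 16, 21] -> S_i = Random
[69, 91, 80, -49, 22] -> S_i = Random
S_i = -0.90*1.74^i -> [-0.9, -1.57, -2.72, -4.74, -8.25]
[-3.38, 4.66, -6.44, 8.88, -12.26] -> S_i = -3.38*(-1.38)^i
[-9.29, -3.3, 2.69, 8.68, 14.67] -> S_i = -9.29 + 5.99*i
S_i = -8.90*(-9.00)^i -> [-8.9, 80.1, -720.9, 6488.1, -58392.9]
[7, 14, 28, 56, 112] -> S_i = 7*2^i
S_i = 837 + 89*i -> [837, 926, 1015, 1104, 1193]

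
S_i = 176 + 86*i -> [176, 262, 348, 434, 520]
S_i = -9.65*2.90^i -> [-9.65, -27.98, -81.16, -235.35, -682.53]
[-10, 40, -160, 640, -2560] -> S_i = -10*-4^i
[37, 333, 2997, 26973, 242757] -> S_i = 37*9^i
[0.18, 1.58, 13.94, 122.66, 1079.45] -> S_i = 0.18*8.80^i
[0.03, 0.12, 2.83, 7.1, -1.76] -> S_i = Random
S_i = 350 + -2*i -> [350, 348, 346, 344, 342]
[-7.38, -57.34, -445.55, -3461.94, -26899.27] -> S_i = -7.38*7.77^i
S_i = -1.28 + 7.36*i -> [-1.28, 6.08, 13.44, 20.8, 28.16]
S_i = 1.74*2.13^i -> [1.74, 3.71, 7.89, 16.81, 35.82]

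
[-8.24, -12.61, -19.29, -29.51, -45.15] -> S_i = -8.24*1.53^i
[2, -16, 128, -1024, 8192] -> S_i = 2*-8^i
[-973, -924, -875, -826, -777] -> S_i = -973 + 49*i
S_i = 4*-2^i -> [4, -8, 16, -32, 64]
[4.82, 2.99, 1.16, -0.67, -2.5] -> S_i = 4.82 + -1.83*i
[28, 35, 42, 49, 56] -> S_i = 28 + 7*i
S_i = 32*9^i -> [32, 288, 2592, 23328, 209952]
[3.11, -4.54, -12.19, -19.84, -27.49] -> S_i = 3.11 + -7.65*i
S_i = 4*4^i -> [4, 16, 64, 256, 1024]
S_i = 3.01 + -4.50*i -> [3.01, -1.49, -5.99, -10.49, -14.99]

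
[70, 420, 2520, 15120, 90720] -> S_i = 70*6^i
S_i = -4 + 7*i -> [-4, 3, 10, 17, 24]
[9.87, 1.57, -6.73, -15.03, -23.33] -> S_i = 9.87 + -8.30*i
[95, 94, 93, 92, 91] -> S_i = 95 + -1*i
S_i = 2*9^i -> [2, 18, 162, 1458, 13122]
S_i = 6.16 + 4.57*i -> [6.16, 10.73, 15.3, 19.87, 24.44]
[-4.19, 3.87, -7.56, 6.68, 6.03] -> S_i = Random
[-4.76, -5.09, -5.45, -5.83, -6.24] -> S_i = -4.76*1.07^i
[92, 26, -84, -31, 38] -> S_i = Random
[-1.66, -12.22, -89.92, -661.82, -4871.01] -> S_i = -1.66*7.36^i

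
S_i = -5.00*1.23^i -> [-5.0, -6.15, -7.56, -9.3, -11.44]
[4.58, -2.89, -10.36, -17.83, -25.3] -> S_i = 4.58 + -7.47*i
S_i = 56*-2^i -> [56, -112, 224, -448, 896]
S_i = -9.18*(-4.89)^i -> [-9.18, 44.89, -219.51, 1073.42, -5249.02]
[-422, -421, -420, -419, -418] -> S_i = -422 + 1*i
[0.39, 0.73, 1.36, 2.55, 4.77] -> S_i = 0.39*1.87^i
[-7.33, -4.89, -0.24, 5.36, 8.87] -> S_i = Random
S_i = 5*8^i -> [5, 40, 320, 2560, 20480]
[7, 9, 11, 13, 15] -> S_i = 7 + 2*i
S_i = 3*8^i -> [3, 24, 192, 1536, 12288]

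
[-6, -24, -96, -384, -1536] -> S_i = -6*4^i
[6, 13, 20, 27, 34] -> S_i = 6 + 7*i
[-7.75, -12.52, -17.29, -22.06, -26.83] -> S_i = -7.75 + -4.77*i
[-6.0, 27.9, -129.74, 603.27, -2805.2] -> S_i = -6.00*(-4.65)^i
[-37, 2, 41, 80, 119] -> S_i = -37 + 39*i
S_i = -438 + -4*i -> [-438, -442, -446, -450, -454]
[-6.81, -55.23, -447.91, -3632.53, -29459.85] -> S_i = -6.81*8.11^i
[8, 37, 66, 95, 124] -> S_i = 8 + 29*i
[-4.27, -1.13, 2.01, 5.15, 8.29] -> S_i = -4.27 + 3.14*i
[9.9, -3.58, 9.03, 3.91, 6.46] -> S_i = Random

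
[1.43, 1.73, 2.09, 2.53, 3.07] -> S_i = 1.43*1.21^i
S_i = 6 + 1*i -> [6, 7, 8, 9, 10]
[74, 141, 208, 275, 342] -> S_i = 74 + 67*i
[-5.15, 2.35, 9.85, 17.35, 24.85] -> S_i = -5.15 + 7.50*i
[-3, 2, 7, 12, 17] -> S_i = -3 + 5*i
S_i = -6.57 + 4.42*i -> [-6.57, -2.15, 2.27, 6.69, 11.11]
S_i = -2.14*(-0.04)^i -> [-2.14, 0.09, -0.0, 0.0, -0.0]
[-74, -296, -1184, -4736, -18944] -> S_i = -74*4^i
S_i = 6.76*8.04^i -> [6.76, 54.35, 436.98, 3513.3, 28246.91]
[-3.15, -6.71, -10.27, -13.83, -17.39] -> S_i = -3.15 + -3.56*i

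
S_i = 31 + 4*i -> [31, 35, 39, 43, 47]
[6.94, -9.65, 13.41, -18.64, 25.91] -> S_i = 6.94*(-1.39)^i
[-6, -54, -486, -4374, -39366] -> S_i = -6*9^i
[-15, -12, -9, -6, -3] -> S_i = -15 + 3*i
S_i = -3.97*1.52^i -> [-3.97, -6.03, -9.17, -13.94, -21.19]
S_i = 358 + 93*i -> [358, 451, 544, 637, 730]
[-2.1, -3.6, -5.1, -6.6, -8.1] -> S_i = -2.10 + -1.50*i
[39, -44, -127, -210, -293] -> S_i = 39 + -83*i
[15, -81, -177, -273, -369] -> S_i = 15 + -96*i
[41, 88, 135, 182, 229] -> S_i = 41 + 47*i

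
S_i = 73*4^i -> [73, 292, 1168, 4672, 18688]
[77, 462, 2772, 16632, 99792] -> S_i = 77*6^i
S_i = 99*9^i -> [99, 891, 8019, 72171, 649539]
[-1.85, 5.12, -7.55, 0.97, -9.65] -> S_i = Random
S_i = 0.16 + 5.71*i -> [0.16, 5.87, 11.58, 17.29, 23.0]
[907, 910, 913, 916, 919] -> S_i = 907 + 3*i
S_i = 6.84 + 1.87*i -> [6.84, 8.71, 10.58, 12.45, 14.32]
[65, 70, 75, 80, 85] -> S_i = 65 + 5*i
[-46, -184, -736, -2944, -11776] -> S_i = -46*4^i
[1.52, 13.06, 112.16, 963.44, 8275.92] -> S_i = 1.52*8.59^i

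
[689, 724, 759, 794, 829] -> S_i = 689 + 35*i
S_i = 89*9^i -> [89, 801, 7209, 64881, 583929]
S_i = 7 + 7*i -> [7, 14, 21, 28, 35]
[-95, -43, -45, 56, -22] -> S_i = Random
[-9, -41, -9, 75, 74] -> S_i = Random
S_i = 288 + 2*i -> [288, 290, 292, 294, 296]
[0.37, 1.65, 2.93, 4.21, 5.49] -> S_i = 0.37 + 1.28*i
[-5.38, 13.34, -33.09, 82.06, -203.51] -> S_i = -5.38*(-2.48)^i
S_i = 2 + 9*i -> [2, 11, 20, 29, 38]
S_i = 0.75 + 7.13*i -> [0.75, 7.88, 15.01, 22.14, 29.27]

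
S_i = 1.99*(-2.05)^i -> [1.99, -4.08, 8.36, -17.14, 35.15]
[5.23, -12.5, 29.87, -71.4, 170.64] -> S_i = 5.23*(-2.39)^i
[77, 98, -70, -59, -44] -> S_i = Random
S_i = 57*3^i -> [57, 171, 513, 1539, 4617]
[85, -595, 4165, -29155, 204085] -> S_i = 85*-7^i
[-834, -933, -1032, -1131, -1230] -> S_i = -834 + -99*i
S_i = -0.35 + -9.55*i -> [-0.35, -9.9, -19.45, -29.0, -38.55]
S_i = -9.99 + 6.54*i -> [-9.99, -3.45, 3.09, 9.63, 16.17]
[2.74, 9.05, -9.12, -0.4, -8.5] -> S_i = Random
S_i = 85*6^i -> [85, 510, 3060, 18360, 110160]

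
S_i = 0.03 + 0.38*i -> [0.03, 0.41, 0.79, 1.17, 1.55]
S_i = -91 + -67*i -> [-91, -158, -225, -292, -359]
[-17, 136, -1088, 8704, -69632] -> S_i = -17*-8^i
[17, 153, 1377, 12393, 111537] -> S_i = 17*9^i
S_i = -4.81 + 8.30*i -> [-4.81, 3.49, 11.79, 20.09, 28.39]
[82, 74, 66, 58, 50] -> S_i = 82 + -8*i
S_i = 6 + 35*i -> [6, 41, 76, 111, 146]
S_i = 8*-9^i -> [8, -72, 648, -5832, 52488]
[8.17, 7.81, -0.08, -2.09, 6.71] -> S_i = Random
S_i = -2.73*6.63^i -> [-2.73, -18.1, -120.0, -795.62, -5274.93]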